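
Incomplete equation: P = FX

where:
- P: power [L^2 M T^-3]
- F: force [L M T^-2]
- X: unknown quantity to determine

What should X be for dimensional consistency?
X = v (velocity), dimensions [L T^-1]

P has dimensions [L^2 M T^-3]; the rest of the RHS (F) has dimensions [L M T^-2].
So X must have dimensions [L T^-1] — X = v (velocity).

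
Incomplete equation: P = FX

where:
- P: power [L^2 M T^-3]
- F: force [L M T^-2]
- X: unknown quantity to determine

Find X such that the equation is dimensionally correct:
X = v (velocity), dimensions [L T^-1]

P has dimensions [L^2 M T^-3]; the rest of the RHS (F) has dimensions [L M T^-2].
So X must have dimensions [L T^-1] — X = v (velocity).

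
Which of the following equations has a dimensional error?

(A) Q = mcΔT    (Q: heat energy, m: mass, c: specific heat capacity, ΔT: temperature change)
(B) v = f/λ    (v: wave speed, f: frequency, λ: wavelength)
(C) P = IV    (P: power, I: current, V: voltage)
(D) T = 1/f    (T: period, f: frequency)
(B) v = f/λ

The equation (B) v = f/λ is dimensionally incorrect.

LHS (v): [L T^-1]
RHS (f/λ): [L^-1 T^-1] ✗

The dimensions do not match. The other three equations balance.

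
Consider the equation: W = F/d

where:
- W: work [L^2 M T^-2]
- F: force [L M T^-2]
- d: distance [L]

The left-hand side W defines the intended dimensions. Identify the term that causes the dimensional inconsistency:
The right-hand side term F/d

W has dimensions [L^2 M T^-2], but F/d has dimensions [M T^-2], so the term F/d is dimensionally wrong for W.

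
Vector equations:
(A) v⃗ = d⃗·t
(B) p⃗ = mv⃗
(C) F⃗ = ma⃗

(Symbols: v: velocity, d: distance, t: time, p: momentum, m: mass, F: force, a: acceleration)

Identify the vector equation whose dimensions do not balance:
(A) v⃗ = d⃗·t

(A) v⃗ = d⃗·t: LHS [L T^-1], RHS [L T] ✗ — velocity is displacement per time; should be d⃗/t
(B) p⃗ = mv⃗: LHS [L M T^-1], RHS [L M T^-1] ✓ — mass (scalar) times velocity (vector)
(C) F⃗ = ma⃗: LHS [L M T^-2], RHS [L M T^-2] ✓ — Force and acceleration are vectors, mass is a scalar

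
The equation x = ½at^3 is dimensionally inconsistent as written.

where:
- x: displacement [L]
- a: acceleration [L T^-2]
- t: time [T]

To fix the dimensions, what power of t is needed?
The exponent of t should be 2: x = ½at^2

The LHS x has dimensions [L]; t has dimensions [T].
As written, the RHS ½at^3 (exponent 3 on t) has dimensions [L T], which does not match.
With exponent 2, the RHS ½at^2 has dimensions [L], matching the LHS.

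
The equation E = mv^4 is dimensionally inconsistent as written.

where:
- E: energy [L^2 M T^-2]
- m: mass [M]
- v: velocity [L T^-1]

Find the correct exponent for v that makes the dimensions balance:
The exponent of v should be 2: E = mv^2

The LHS E has dimensions [L^2 M T^-2]; v has dimensions [L T^-1].
As written, the RHS mv^4 (exponent 4 on v) has dimensions [L^4 M T^-4], which does not match.
With exponent 2, the RHS mv^2 has dimensions [L^2 M T^-2], matching the LHS.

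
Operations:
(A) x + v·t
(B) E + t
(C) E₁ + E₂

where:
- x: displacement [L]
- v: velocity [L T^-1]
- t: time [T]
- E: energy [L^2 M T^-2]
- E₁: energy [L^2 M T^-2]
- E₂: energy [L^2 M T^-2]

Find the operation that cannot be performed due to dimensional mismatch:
(B) E + t

(A) x + v·t: x [L] and v·t [L] — same dimensions ✓
(B) E + t: E [L^2 M T^-2] and t [T] — different dimensions cannot be added/subtracted ✗
(C) E₁ + E₂: E₁ [L^2 M T^-2] and E₂ [L^2 M T^-2] — same dimensions ✓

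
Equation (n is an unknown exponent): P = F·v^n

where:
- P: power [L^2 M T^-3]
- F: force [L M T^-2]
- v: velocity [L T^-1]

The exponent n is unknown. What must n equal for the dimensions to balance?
n = 1

P has dimensions [L^2 M T^-3]; v has dimensions [L T^-1].
The rest of the RHS has dimensions [L M T^-2], so v^n must supply [L T^-1].
With n = 1: F·v^1 has dimensions [L^2 M T^-3], matching the LHS ✓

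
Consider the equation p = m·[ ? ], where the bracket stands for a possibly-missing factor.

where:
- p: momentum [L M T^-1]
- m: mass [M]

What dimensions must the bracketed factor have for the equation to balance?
[L T^-1] — velocity (e.g. v)

p has dimensions [L M T^-1]; m has dimensions [M].
The bracketed factor must supply [L M T^-1] / [M] = [L T^-1].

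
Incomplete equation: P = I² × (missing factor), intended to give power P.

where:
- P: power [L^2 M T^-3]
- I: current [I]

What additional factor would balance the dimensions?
R (resistance), dimensions [I^-2 L^2 M T^-3]

P has dimensions [L^2 M T^-3] and I² has dimensions [I^2].
The missing factor must have dimensions [L^2 M T^-3] / [I^2] = [I^-2 L^2 M T^-3], i.e. resistance (R).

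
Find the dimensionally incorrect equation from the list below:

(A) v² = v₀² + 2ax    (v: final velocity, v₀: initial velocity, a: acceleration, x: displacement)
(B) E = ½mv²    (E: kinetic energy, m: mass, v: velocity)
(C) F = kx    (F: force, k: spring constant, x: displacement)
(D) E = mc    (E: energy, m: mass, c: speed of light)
(D) E = mc

The equation (D) E = mc is dimensionally incorrect.

LHS (E): [L^2 M T^-2]
RHS (mc): [L M T^-1] ✗

The dimensions do not match. The other three equations balance.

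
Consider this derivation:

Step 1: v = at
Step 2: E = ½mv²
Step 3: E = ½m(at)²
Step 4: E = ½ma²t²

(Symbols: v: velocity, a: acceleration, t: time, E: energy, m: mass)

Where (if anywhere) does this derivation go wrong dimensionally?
No step introduces an error — all steps are dimensionally consistent.

Step 1: v = at → LHS [L T^-1], RHS [L T^-1] ✓
Step 2: E = ½mv² → LHS [L^2 M T^-2], RHS [L^2 M T^-2] ✓
Step 3: E = ½m(at)² → LHS [L^2 M T^-2], RHS [L^2 M T^-2] ✓
Step 4: E = ½ma²t² → LHS [L^2 M T^-2], RHS [L^2 M T^-2] ✓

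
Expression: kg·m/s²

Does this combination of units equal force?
Yes

The expression kg·m/s² has dimensions [L M T^-2], which is exactly force [L M T^-2].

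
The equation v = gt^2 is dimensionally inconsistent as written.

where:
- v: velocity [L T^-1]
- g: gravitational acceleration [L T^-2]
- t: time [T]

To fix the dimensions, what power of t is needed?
The exponent of t should be 1: v = gt

The LHS v has dimensions [L T^-1]; t has dimensions [T].
As written, the RHS gt^2 (exponent 2 on t) has dimensions [L], which does not match.
With exponent 1, the RHS gt has dimensions [L T^-1], matching the LHS.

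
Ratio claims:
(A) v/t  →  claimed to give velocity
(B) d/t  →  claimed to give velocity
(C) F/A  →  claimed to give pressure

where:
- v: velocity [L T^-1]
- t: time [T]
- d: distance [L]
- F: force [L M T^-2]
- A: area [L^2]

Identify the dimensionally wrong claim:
(A) v/t does not give velocity

(A) v/t: [L T^-2] ≠ velocity [L T^-1] ✗
(B) d/t: [L T^-1] = velocity [L T^-1] ✓
(C) F/A: [L^-1 M T^-2] = pressure [L^-1 M T^-2] ✓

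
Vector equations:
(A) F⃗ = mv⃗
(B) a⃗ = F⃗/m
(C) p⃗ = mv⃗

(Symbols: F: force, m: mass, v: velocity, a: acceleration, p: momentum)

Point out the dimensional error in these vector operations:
(A) F⃗ = mv⃗

(A) F⃗ = mv⃗: LHS [L M T^-2], RHS [L M T^-1] ✗ — mass times velocity is momentum, not force; should be ma⃗
(B) a⃗ = F⃗/m: LHS [L T^-2], RHS [L T^-2] ✓ — force (vector) divided by mass (scalar)
(C) p⃗ = mv⃗: LHS [L M T^-1], RHS [L M T^-1] ✓ — mass (scalar) times velocity (vector)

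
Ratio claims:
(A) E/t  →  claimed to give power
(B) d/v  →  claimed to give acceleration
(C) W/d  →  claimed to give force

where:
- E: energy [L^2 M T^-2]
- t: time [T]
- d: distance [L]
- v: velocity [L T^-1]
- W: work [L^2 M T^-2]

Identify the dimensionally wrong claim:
(B) d/v does not give acceleration

(A) E/t: [L^2 M T^-3] = power [L^2 M T^-3] ✓
(B) d/v: [T] ≠ acceleration [L T^-2] ✗
(C) W/d: [L M T^-2] = force [L M T^-2] ✓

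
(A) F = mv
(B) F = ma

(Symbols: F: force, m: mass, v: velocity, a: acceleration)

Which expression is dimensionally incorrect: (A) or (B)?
(A)

(A) F = mv: LHS [L M T^-2], RHS [L M T^-1] ✗
(B) F = ma: LHS [L M T^-2], RHS [L M T^-2] ✓

Expression (A) F = mv is dimensionally incorrect.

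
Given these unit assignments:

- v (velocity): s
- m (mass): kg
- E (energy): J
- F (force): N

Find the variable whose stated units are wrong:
v

The variable v (velocity) should have units m/s, not s.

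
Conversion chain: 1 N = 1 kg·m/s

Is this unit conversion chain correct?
The chain is incorrect (it contains an error).

Incorrect: Newton is kg·m/s², not kg·m/s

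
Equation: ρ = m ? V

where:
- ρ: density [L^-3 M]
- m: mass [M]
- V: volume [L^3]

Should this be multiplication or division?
division (÷): ρ = m ÷ V

ρ [L^-3 M]; m [M]; V [L^3].
m × V → [L^3 M] ✗
m ÷ V → [L^-3 M] ✓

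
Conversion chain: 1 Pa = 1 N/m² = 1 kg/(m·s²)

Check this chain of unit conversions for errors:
The chain is correct (no errors).

Correct: Pascal is Newton per square meter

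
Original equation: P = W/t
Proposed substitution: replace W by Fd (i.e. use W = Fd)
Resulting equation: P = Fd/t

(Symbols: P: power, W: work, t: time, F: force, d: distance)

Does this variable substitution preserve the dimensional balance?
Yes

[W] = [L^2 M T^-2] and [Fd] = [L^2 M T^-2]. These match, so the substitution replaces a quantity by one of the same dimensions and the result P = Fd/t has LHS [L^2 M T^-3] vs RHS [L^2 M T^-3] — still consistent.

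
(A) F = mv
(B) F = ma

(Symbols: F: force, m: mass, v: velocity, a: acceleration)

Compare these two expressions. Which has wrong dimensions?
(A)

(A) F = mv: LHS [L M T^-2], RHS [L M T^-1] ✗
(B) F = ma: LHS [L M T^-2], RHS [L M T^-2] ✓

Expression (A) F = mv is dimensionally incorrect.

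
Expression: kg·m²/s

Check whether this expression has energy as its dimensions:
No

The expression kg·m²/s has dimensions [L^2 M T^-1], but energy has dimensions [L^2 M T^-2].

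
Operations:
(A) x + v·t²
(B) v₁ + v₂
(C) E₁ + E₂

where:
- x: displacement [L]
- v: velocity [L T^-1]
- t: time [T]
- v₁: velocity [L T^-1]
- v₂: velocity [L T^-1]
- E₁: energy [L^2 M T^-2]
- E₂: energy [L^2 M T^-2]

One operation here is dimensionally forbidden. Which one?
(A) x + v·t²

(A) x + v·t²: x [L] and v·t² [L T] — different dimensions cannot be added/subtracted ✗
(B) v₁ + v₂: v₁ [L T^-1] and v₂ [L T^-1] — same dimensions ✓
(C) E₁ + E₂: E₁ [L^2 M T^-2] and E₂ [L^2 M T^-2] — same dimensions ✓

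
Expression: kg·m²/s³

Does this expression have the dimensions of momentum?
No

The expression kg·m²/s³ has dimensions [L^2 M T^-3], but momentum has dimensions [L M T^-1].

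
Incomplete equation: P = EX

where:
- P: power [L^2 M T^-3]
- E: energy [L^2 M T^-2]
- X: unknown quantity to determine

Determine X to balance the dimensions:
X = f (inverse time / frequency (1/t)), dimensions [T^-1]

P has dimensions [L^2 M T^-3]; the rest of the RHS (E) has dimensions [L^2 M T^-2].
So X must have dimensions [T^-1] — X = f (inverse time / frequency (1/t)).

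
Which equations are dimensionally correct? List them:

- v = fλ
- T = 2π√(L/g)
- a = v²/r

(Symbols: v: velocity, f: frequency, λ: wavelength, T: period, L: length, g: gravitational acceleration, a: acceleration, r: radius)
Dimensionally correct: v = fλ, T = 2π√(L/g), a = v²/r
Dimensionally incorrect: none
Ordered (correct first, then incorrect): v = fλ, T = 2π√(L/g), a = v²/r

- v = fλ: LHS [L T^-1], RHS [L T^-1] → correct ✓
- T = 2π√(L/g): LHS [T], RHS [T] → correct ✓
- a = v²/r: LHS [L T^-2], RHS [L T^-2] → correct ✓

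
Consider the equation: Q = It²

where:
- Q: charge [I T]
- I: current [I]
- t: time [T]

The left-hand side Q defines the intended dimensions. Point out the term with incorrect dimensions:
The right-hand side term It²

Q has dimensions [I T], but It² has dimensions [I T^2], so the term It² is dimensionally wrong for Q.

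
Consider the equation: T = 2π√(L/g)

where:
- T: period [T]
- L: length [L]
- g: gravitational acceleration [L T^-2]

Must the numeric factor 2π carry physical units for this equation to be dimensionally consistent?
No

T has dimensions [T] and √(L/g) already has dimensions [T], so the equation balances without 2π contributing any dimensions. 2π is a pure (dimensionless) number; changing or removing it would not affect dimensional consistency.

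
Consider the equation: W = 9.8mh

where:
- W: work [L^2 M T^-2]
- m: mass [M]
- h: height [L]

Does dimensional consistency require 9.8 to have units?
Yes

W has dimensions [L^2 M T^-2], while mh alone has dimensions [L M]. For the equation to balance, the factor 9.8 must carry dimensions [L T^-2] — it is a dimensional constant (a numerical value of a physical quantity with its units suppressed), not a pure number.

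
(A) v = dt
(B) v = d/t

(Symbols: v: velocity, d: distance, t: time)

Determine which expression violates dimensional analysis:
(A)

(A) v = dt: LHS [L T^-1], RHS [L T] ✗
(B) v = d/t: LHS [L T^-1], RHS [L T^-1] ✓

Expression (A) v = dt is dimensionally incorrect.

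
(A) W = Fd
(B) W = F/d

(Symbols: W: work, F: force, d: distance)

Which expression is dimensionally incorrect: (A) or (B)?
(B)

(A) W = Fd: LHS [L^2 M T^-2], RHS [L^2 M T^-2] ✓
(B) W = F/d: LHS [L^2 M T^-2], RHS [M T^-2] ✗

Expression (B) W = F/d is dimensionally incorrect.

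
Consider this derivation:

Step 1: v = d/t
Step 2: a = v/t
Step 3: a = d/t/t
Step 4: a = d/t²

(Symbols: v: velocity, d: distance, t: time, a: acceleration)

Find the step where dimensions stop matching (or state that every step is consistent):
No step introduces an error — all steps are dimensionally consistent.

Step 1: v = d/t → LHS [L T^-1], RHS [L T^-1] ✓
Step 2: a = v/t → LHS [L T^-2], RHS [L T^-2] ✓
Step 3: a = d/t/t → LHS [L T^-2], RHS [L T^-2] ✓
Step 4: a = d/t² → LHS [L T^-2], RHS [L T^-2] ✓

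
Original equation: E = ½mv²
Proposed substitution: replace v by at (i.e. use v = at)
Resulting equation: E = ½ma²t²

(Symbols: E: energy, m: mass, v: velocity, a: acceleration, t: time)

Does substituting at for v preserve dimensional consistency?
Yes

[v] = [L T^-1] and [at] = [L T^-1]. These match, so the substitution replaces a quantity by one of the same dimensions and the result E = ½ma²t² has LHS [L^2 M T^-2] vs RHS [L^2 M T^-2] — still consistent.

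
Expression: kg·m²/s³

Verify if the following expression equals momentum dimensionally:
No

The expression kg·m²/s³ has dimensions [L^2 M T^-3], but momentum has dimensions [L M T^-1].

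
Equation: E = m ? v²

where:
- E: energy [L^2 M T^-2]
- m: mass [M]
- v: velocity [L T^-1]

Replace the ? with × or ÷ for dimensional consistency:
multiplication (×): E = m × v²

E [L^2 M T^-2]; m [M]; v² [L^2 T^-2].
m × v² → [L^2 M T^-2] ✓
m ÷ v² → [L^-2 M T^2] ✗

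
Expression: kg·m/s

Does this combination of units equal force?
No

The expression kg·m/s has dimensions [L M T^-1], but force has dimensions [L M T^-2].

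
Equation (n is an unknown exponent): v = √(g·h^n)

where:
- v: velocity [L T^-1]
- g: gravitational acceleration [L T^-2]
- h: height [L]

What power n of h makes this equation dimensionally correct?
n = 1

v has dimensions [L T^-1]; h has dimensions [L].
With n = 1: √(g·h^1) has dimensions [L T^-1], matching the LHS ✓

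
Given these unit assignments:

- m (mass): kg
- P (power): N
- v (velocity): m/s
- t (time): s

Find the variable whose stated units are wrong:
P

The variable P (power) should have units W, not N.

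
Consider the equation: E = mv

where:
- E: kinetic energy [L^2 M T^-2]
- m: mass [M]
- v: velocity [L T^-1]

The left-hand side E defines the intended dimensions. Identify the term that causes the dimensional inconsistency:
The right-hand side term mv

E has dimensions [L^2 M T^-2], but mv has dimensions [L M T^-1], so the term mv is dimensionally wrong for E.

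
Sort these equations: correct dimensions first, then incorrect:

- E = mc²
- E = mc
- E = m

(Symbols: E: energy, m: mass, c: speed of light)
Dimensionally correct: E = mc²
Dimensionally incorrect: E = mc, E = m
Ordered (correct first, then incorrect): E = mc², E = mc, E = m

- E = mc²: LHS [L^2 M T^-2], RHS [L^2 M T^-2] → correct ✓
- E = mc: LHS [L^2 M T^-2], RHS [L M T^-1] → incorrect ✗
- E = m: LHS [L^2 M T^-2], RHS [M] → incorrect ✗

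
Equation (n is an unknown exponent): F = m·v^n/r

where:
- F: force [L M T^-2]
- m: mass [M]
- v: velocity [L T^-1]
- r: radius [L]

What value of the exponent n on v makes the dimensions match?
n = 2

F has dimensions [L M T^-2]; v has dimensions [L T^-1].
The rest of the RHS has dimensions [L^-1 M], so v^n must supply [L^2 T^-2].
With n = 2: m·v^2/r has dimensions [L M T^-2], matching the LHS ✓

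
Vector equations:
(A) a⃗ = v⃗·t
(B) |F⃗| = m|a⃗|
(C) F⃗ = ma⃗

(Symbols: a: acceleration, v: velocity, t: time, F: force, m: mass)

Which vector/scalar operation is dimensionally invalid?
(A) a⃗ = v⃗·t

(A) a⃗ = v⃗·t: LHS [L T^-2], RHS [L] ✗ — acceleration is velocity per time; should be v⃗/t
(B) |F⃗| = m|a⃗|: LHS [L M T^-2], RHS [L M T^-2] ✓ — magnitudes of vectors are scalars
(C) F⃗ = ma⃗: LHS [L M T^-2], RHS [L M T^-2] ✓ — Force and acceleration are vectors, mass is a scalar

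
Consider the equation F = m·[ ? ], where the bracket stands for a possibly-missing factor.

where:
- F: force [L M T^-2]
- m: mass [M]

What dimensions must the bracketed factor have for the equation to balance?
[L T^-2] — acceleration (e.g. a)

F has dimensions [L M T^-2]; m has dimensions [M].
The bracketed factor must supply [L M T^-2] / [M] = [L T^-2].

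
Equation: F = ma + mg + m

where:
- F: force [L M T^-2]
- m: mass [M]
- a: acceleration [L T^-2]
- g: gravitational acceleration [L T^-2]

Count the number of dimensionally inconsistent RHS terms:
1

LHS F: [L M T^-2]
- ma: [L M T^-2] ✓
- mg: [L M T^-2] ✓
- m: [M] ✗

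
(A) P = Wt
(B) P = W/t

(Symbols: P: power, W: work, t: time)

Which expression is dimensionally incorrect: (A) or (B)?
(A)

(A) P = Wt: LHS [L^2 M T^-3], RHS [L^2 M T^-1] ✗
(B) P = W/t: LHS [L^2 M T^-3], RHS [L^2 M T^-3] ✓

Expression (A) P = Wt is dimensionally incorrect.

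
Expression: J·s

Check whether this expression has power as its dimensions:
No

The expression J·s has dimensions [L^2 M T^-1], but power has dimensions [L^2 M T^-3].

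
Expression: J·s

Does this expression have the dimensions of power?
No

The expression J·s has dimensions [L^2 M T^-1], but power has dimensions [L^2 M T^-3].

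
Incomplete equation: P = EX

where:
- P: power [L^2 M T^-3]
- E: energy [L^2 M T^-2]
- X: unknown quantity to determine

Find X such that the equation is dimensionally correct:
X = f (inverse time / frequency (1/t)), dimensions [T^-1]

P has dimensions [L^2 M T^-3]; the rest of the RHS (E) has dimensions [L^2 M T^-2].
So X must have dimensions [T^-1] — X = f (inverse time / frequency (1/t)).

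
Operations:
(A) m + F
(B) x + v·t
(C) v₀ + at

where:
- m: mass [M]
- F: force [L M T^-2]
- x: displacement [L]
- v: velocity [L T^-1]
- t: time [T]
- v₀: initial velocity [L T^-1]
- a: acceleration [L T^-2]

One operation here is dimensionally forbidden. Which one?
(A) m + F

(A) m + F: m [M] and F [L M T^-2] — different dimensions cannot be added/subtracted ✗
(B) x + v·t: x [L] and v·t [L] — same dimensions ✓
(C) v₀ + at: v₀ [L T^-1] and at [L T^-1] — same dimensions ✓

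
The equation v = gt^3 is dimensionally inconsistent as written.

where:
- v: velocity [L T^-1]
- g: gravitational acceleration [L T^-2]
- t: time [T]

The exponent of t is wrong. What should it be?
The exponent of t should be 1: v = gt

The LHS v has dimensions [L T^-1]; t has dimensions [T].
As written, the RHS gt^3 (exponent 3 on t) has dimensions [L T], which does not match.
With exponent 1, the RHS gt has dimensions [L T^-1], matching the LHS.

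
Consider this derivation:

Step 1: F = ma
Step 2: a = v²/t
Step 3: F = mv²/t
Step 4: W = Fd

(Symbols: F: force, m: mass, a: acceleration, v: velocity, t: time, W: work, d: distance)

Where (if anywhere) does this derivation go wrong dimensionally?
Step 2

Step 1: F = ma → LHS [L M T^-2], RHS [L M T^-2] ✓
Step 2: a = v²/t → LHS [L T^-2], RHS [L^2 T^-3] ✗

The first dimensional inconsistency appears in step 2: a = v²/t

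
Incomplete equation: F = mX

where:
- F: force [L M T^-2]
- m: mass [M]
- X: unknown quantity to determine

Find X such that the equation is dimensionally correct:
X = a (acceleration), dimensions [L T^-2]

F has dimensions [L M T^-2]; the rest of the RHS (m) has dimensions [M].
So X must have dimensions [L T^-2] — X = a (acceleration).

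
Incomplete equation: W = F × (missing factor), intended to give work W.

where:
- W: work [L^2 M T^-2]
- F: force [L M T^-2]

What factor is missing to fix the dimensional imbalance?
d (distance), dimensions [L]

W has dimensions [L^2 M T^-2] and F has dimensions [L M T^-2].
The missing factor must have dimensions [L^2 M T^-2] / [L M T^-2] = [L], i.e. distance (d).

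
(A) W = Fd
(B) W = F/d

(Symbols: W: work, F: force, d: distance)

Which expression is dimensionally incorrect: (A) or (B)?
(B)

(A) W = Fd: LHS [L^2 M T^-2], RHS [L^2 M T^-2] ✓
(B) W = F/d: LHS [L^2 M T^-2], RHS [M T^-2] ✗

Expression (B) W = F/d is dimensionally incorrect.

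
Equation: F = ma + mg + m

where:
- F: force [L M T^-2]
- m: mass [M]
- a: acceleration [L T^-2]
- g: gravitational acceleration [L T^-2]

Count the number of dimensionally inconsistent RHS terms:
1

LHS F: [L M T^-2]
- ma: [L M T^-2] ✓
- mg: [L M T^-2] ✓
- m: [M] ✗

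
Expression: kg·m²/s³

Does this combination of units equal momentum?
No

The expression kg·m²/s³ has dimensions [L^2 M T^-3], but momentum has dimensions [L M T^-1].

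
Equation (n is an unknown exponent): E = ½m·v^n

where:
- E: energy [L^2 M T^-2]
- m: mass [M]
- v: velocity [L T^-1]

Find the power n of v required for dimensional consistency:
n = 2

E has dimensions [L^2 M T^-2]; v has dimensions [L T^-1].
The rest of the RHS has dimensions [M], so v^n must supply [L^2 T^-2].
With n = 2: ½m·v^2 has dimensions [L^2 M T^-2], matching the LHS ✓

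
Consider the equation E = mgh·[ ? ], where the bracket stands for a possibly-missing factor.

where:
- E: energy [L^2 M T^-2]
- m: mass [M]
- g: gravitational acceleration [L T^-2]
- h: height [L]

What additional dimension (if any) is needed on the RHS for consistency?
Nothing is missing — the bracketed factor must be dimensionless.

E has dimensions [L^2 M T^-2] and mgh already has dimensions [L^2 M T^-2], so E = mgh is dimensionally complete.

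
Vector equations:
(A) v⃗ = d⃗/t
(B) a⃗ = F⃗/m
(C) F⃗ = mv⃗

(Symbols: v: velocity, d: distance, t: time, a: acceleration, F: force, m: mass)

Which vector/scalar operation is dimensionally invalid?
(C) F⃗ = mv⃗

(A) v⃗ = d⃗/t: LHS [L T^-1], RHS [L T^-1] ✓ — displacement (vector) divided by time (scalar)
(B) a⃗ = F⃗/m: LHS [L T^-2], RHS [L T^-2] ✓ — force (vector) divided by mass (scalar)
(C) F⃗ = mv⃗: LHS [L M T^-2], RHS [L M T^-1] ✗ — mass times velocity is momentum, not force; should be ma⃗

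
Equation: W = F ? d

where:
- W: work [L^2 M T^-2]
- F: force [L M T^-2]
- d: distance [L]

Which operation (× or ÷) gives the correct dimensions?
multiplication (×): W = F × d

W [L^2 M T^-2]; F [L M T^-2]; d [L].
F × d → [L^2 M T^-2] ✓
F ÷ d → [M T^-2] ✗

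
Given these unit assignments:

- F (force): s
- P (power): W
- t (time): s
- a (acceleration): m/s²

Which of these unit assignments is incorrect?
F

The variable F (force) should have units N, not s.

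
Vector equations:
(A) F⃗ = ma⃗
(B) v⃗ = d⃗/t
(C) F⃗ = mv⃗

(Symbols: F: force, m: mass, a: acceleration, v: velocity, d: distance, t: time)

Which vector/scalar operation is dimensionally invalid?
(C) F⃗ = mv⃗

(A) F⃗ = ma⃗: LHS [L M T^-2], RHS [L M T^-2] ✓ — Force and acceleration are vectors, mass is a scalar
(B) v⃗ = d⃗/t: LHS [L T^-1], RHS [L T^-1] ✓ — displacement (vector) divided by time (scalar)
(C) F⃗ = mv⃗: LHS [L M T^-2], RHS [L M T^-1] ✗ — mass times velocity is momentum, not force; should be ma⃗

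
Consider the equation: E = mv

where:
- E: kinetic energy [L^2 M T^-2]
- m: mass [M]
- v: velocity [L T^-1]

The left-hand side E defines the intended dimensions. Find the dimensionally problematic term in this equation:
The right-hand side term mv

E has dimensions [L^2 M T^-2], but mv has dimensions [L M T^-1], so the term mv is dimensionally wrong for E.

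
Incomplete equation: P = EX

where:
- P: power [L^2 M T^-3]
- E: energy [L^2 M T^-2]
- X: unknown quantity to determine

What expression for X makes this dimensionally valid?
X = f (inverse time / frequency (1/t)), dimensions [T^-1]

P has dimensions [L^2 M T^-3]; the rest of the RHS (E) has dimensions [L^2 M T^-2].
So X must have dimensions [T^-1] — X = f (inverse time / frequency (1/t)).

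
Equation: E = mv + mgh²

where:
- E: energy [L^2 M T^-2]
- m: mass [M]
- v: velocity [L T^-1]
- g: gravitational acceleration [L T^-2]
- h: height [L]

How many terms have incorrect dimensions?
2

LHS E: [L^2 M T^-2]
- mv: [L M T^-1] ✗
- mgh²: [L^3 M T^-2] ✗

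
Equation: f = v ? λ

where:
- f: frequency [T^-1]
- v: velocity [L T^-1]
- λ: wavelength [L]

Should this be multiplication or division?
division (÷): f = v ÷ λ

f [T^-1]; v [L T^-1]; λ [L].
v × λ → [L^2 T^-1] ✗
v ÷ λ → [T^-1] ✓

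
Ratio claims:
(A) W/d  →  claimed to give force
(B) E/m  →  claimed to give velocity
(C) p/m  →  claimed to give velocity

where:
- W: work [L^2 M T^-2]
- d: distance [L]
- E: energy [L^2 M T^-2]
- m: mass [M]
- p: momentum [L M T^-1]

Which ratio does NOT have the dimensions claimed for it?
(B) E/m does not give velocity

(A) W/d: [L M T^-2] = force [L M T^-2] ✓
(B) E/m: [L^2 T^-2] ≠ velocity [L T^-1] ✗
(C) p/m: [L T^-1] = velocity [L T^-1] ✓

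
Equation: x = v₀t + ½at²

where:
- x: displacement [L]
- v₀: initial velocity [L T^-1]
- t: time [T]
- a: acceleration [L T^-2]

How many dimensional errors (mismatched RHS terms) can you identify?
0

LHS x: [L]
- v₀t: [L] ✓
- ½at²: [L] ✓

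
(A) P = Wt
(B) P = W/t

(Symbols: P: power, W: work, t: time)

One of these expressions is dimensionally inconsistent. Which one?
(A)

(A) P = Wt: LHS [L^2 M T^-3], RHS [L^2 M T^-1] ✗
(B) P = W/t: LHS [L^2 M T^-3], RHS [L^2 M T^-3] ✓

Expression (A) P = Wt is dimensionally incorrect.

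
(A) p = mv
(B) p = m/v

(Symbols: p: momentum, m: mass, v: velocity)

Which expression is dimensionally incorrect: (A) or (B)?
(B)

(A) p = mv: LHS [L M T^-1], RHS [L M T^-1] ✓
(B) p = m/v: LHS [L M T^-1], RHS [L^-1 M T] ✗

Expression (B) p = m/v is dimensionally incorrect.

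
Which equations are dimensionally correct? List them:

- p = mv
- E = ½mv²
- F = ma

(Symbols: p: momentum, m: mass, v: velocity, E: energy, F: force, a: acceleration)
Dimensionally correct: p = mv, E = ½mv², F = ma
Dimensionally incorrect: none
Ordered (correct first, then incorrect): p = mv, E = ½mv², F = ma

- p = mv: LHS [L M T^-1], RHS [L M T^-1] → correct ✓
- E = ½mv²: LHS [L^2 M T^-2], RHS [L^2 M T^-2] → correct ✓
- F = ma: LHS [L M T^-2], RHS [L M T^-2] → correct ✓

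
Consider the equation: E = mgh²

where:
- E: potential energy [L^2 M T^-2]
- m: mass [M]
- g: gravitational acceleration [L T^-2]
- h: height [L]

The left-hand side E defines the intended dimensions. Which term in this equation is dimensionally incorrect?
The right-hand side term mgh²

E has dimensions [L^2 M T^-2], but mgh² has dimensions [L^3 M T^-2], so the term mgh² is dimensionally wrong for E.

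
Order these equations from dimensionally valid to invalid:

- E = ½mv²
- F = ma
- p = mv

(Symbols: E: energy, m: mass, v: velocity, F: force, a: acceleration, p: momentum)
Dimensionally correct: E = ½mv², F = ma, p = mv
Dimensionally incorrect: none
Ordered (correct first, then incorrect): E = ½mv², F = ma, p = mv

- E = ½mv²: LHS [L^2 M T^-2], RHS [L^2 M T^-2] → correct ✓
- F = ma: LHS [L M T^-2], RHS [L M T^-2] → correct ✓
- p = mv: LHS [L M T^-1], RHS [L M T^-1] → correct ✓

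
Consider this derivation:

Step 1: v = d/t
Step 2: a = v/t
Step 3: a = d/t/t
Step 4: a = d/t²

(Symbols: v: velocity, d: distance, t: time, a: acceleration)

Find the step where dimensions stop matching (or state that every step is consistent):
No step introduces an error — all steps are dimensionally consistent.

Step 1: v = d/t → LHS [L T^-1], RHS [L T^-1] ✓
Step 2: a = v/t → LHS [L T^-2], RHS [L T^-2] ✓
Step 3: a = d/t/t → LHS [L T^-2], RHS [L T^-2] ✓
Step 4: a = d/t² → LHS [L T^-2], RHS [L T^-2] ✓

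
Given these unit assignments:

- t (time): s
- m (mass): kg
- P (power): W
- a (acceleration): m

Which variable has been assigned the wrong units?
a

The variable a (acceleration) should have units m/s², not m.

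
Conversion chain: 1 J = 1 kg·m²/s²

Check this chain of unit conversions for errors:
The chain is correct (no errors).

Correct: Joule is defined as kg·m²/s²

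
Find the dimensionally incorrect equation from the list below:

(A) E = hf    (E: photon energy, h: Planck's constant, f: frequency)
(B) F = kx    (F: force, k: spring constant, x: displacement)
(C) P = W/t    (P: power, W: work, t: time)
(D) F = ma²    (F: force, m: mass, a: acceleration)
(D) F = ma²

The equation (D) F = ma² is dimensionally incorrect.

LHS (F): [L M T^-2]
RHS (ma²): [L^2 M T^-4] ✗

The dimensions do not match. The other three equations balance.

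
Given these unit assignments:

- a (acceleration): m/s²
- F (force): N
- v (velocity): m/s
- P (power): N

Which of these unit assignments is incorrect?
P

The variable P (power) should have units W, not N.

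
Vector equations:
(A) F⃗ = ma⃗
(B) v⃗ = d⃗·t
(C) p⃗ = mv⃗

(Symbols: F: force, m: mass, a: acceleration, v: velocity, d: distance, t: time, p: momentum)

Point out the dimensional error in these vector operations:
(B) v⃗ = d⃗·t

(A) F⃗ = ma⃗: LHS [L M T^-2], RHS [L M T^-2] ✓ — Force and acceleration are vectors, mass is a scalar
(B) v⃗ = d⃗·t: LHS [L T^-1], RHS [L T] ✗ — velocity is displacement per time; should be d⃗/t
(C) p⃗ = mv⃗: LHS [L M T^-1], RHS [L M T^-1] ✓ — mass (scalar) times velocity (vector)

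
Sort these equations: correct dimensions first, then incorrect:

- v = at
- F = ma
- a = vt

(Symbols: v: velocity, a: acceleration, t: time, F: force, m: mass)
Dimensionally correct: v = at, F = ma
Dimensionally incorrect: a = vt
Ordered (correct first, then incorrect): v = at, F = ma, a = vt

- v = at: LHS [L T^-1], RHS [L T^-1] → correct ✓
- F = ma: LHS [L M T^-2], RHS [L M T^-2] → correct ✓
- a = vt: LHS [L T^-2], RHS [L] → incorrect ✗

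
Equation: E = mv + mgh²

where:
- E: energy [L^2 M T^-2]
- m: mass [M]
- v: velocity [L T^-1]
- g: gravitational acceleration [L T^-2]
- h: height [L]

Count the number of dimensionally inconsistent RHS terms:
2

LHS E: [L^2 M T^-2]
- mv: [L M T^-1] ✗
- mgh²: [L^3 M T^-2] ✗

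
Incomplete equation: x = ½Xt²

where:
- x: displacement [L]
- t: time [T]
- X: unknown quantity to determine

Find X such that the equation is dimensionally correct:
X = a (acceleration), dimensions [L T^-2]

x has dimensions [L]; the rest of the RHS (½ t²) has dimensions [T^2].
So X must have dimensions [L T^-2] — X = a (acceleration).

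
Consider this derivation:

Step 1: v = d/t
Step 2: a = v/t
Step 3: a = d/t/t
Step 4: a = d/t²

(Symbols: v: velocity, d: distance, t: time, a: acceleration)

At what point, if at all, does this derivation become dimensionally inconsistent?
No step introduces an error — all steps are dimensionally consistent.

Step 1: v = d/t → LHS [L T^-1], RHS [L T^-1] ✓
Step 2: a = v/t → LHS [L T^-2], RHS [L T^-2] ✓
Step 3: a = d/t/t → LHS [L T^-2], RHS [L T^-2] ✓
Step 4: a = d/t² → LHS [L T^-2], RHS [L T^-2] ✓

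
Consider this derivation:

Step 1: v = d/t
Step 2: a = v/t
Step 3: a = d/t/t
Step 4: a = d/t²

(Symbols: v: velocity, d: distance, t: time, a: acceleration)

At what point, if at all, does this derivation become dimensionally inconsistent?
No step introduces an error — all steps are dimensionally consistent.

Step 1: v = d/t → LHS [L T^-1], RHS [L T^-1] ✓
Step 2: a = v/t → LHS [L T^-2], RHS [L T^-2] ✓
Step 3: a = d/t/t → LHS [L T^-2], RHS [L T^-2] ✓
Step 4: a = d/t² → LHS [L T^-2], RHS [L T^-2] ✓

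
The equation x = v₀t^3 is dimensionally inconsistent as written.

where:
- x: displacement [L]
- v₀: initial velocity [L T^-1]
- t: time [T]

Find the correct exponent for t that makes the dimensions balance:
The exponent of t should be 1: x = v₀t

The LHS x has dimensions [L]; t has dimensions [T].
As written, the RHS v₀t^3 (exponent 3 on t) has dimensions [L T^2], which does not match.
With exponent 1, the RHS v₀t has dimensions [L], matching the LHS.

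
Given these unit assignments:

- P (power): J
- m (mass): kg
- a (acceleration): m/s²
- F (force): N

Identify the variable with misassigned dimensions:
P

The variable P (power) should have units W, not J.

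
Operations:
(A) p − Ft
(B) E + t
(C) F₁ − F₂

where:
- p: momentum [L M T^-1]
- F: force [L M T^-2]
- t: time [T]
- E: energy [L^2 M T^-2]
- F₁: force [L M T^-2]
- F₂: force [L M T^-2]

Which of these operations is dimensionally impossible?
(B) E + t

(A) p − Ft: p [L M T^-1] and Ft [L M T^-1] — same dimensions ✓
(B) E + t: E [L^2 M T^-2] and t [T] — different dimensions cannot be added/subtracted ✗
(C) F₁ − F₂: F₁ [L M T^-2] and F₂ [L M T^-2] — same dimensions ✓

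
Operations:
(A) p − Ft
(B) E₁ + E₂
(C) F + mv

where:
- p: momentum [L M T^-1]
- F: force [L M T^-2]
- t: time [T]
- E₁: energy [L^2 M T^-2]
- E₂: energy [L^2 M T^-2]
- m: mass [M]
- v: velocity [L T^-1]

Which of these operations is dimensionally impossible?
(C) F + mv

(A) p − Ft: p [L M T^-1] and Ft [L M T^-1] — same dimensions ✓
(B) E₁ + E₂: E₁ [L^2 M T^-2] and E₂ [L^2 M T^-2] — same dimensions ✓
(C) F + mv: F [L M T^-2] and mv [L M T^-1] — different dimensions cannot be added/subtracted ✗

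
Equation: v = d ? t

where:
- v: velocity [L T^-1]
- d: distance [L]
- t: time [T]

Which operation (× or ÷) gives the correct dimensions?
division (÷): v = d ÷ t

v [L T^-1]; d [L]; t [T].
d × t → [L T] ✗
d ÷ t → [L T^-1] ✓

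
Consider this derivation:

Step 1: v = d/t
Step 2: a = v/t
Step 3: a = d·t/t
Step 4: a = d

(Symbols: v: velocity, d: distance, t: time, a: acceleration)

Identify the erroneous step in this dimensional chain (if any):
Step 3

Step 1: v = d/t → LHS [L T^-1], RHS [L T^-1] ✓
Step 2: a = v/t → LHS [L T^-2], RHS [L T^-2] ✓
Step 3: a = d·t/t → LHS [L T^-2], RHS [L] ✗

The first dimensional inconsistency appears in step 3: a = d·t/t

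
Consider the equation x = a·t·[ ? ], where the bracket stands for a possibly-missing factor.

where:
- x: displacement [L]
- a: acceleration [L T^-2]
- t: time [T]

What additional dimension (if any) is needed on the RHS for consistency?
[T] — time (e.g. t)

x has dimensions [L]; a·t has dimensions [L T^-1].
The bracketed factor must supply [L] / [L T^-1] = [T].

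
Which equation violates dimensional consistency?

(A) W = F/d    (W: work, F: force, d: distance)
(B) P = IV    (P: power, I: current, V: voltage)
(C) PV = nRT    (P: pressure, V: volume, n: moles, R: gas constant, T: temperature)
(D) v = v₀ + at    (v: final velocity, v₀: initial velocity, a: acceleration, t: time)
(A) W = F/d

The equation (A) W = F/d is dimensionally incorrect.

LHS (W): [L^2 M T^-2]
RHS (F/d): [M T^-2] ✗

The dimensions do not match. The other three equations balance.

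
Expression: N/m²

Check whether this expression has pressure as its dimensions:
Yes

The expression N/m² has dimensions [L^-1 M T^-2], which is exactly pressure [L^-1 M T^-2].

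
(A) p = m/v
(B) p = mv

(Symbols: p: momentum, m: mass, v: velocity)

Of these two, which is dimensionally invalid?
(A)

(A) p = m/v: LHS [L M T^-1], RHS [L^-1 M T] ✗
(B) p = mv: LHS [L M T^-1], RHS [L M T^-1] ✓

Expression (A) p = m/v is dimensionally incorrect.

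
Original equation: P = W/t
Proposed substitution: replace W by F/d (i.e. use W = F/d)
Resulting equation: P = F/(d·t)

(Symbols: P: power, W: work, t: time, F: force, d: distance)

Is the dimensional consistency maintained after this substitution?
No

[W] = [L^2 M T^-2] and [F/d] = [M T^-2]. These differ, so the substitution replaces a quantity by one of different dimensions and the result P = F/(d·t) has LHS [L^2 M T^-3] vs RHS [M T^-3] — inconsistent.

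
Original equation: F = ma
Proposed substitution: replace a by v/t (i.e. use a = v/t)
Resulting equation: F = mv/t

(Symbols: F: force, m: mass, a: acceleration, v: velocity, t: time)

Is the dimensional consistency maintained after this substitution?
Yes

[a] = [L T^-2] and [v/t] = [L T^-2]. These match, so the substitution replaces a quantity by one of the same dimensions and the result F = mv/t has LHS [L M T^-2] vs RHS [L M T^-2] — still consistent.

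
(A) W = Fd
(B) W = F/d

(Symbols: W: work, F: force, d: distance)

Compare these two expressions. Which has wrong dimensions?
(B)

(A) W = Fd: LHS [L^2 M T^-2], RHS [L^2 M T^-2] ✓
(B) W = F/d: LHS [L^2 M T^-2], RHS [M T^-2] ✗

Expression (B) W = F/d is dimensionally incorrect.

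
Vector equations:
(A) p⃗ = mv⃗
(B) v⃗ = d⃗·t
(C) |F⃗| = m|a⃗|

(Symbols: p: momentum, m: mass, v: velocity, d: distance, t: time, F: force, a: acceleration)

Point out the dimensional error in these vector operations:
(B) v⃗ = d⃗·t

(A) p⃗ = mv⃗: LHS [L M T^-1], RHS [L M T^-1] ✓ — mass (scalar) times velocity (vector)
(B) v⃗ = d⃗·t: LHS [L T^-1], RHS [L T] ✗ — velocity is displacement per time; should be d⃗/t
(C) |F⃗| = m|a⃗|: LHS [L M T^-2], RHS [L M T^-2] ✓ — magnitudes of vectors are scalars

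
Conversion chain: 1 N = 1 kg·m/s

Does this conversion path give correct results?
The chain is incorrect (it contains an error).

Incorrect: Newton is kg·m/s², not kg·m/s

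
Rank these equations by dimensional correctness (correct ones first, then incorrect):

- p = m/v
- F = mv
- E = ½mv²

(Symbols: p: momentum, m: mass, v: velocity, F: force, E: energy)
Dimensionally correct: E = ½mv²
Dimensionally incorrect: p = m/v, F = mv
Ordered (correct first, then incorrect): E = ½mv², p = m/v, F = mv

- p = m/v: LHS [L M T^-1], RHS [L^-1 M T] → incorrect ✗
- F = mv: LHS [L M T^-2], RHS [L M T^-1] → incorrect ✗
- E = ½mv²: LHS [L^2 M T^-2], RHS [L^2 M T^-2] → correct ✓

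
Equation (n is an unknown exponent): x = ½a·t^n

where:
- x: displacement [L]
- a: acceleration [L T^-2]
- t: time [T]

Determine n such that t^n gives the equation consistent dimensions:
n = 2

x has dimensions [L]; t has dimensions [T].
The rest of the RHS has dimensions [L T^-2], so t^n must supply [T^2].
With n = 2: ½a·t^2 has dimensions [L], matching the LHS ✓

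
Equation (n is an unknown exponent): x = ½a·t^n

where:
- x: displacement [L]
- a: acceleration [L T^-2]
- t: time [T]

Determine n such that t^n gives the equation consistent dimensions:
n = 2

x has dimensions [L]; t has dimensions [T].
The rest of the RHS has dimensions [L T^-2], so t^n must supply [T^2].
With n = 2: ½a·t^2 has dimensions [L], matching the LHS ✓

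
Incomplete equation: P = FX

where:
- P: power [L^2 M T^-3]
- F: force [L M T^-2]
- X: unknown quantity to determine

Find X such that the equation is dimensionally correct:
X = v (velocity), dimensions [L T^-1]

P has dimensions [L^2 M T^-3]; the rest of the RHS (F) has dimensions [L M T^-2].
So X must have dimensions [L T^-1] — X = v (velocity).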